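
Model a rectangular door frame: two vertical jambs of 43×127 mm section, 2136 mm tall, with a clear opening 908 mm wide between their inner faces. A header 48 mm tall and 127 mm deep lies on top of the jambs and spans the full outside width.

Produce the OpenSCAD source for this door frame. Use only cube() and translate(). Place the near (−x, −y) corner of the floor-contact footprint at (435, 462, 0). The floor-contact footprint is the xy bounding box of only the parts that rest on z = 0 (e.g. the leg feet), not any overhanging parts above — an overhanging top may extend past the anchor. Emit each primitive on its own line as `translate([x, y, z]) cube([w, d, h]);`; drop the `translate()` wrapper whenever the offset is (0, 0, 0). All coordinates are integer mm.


translate([435, 462, 0]) cube([43, 127, 2136]);
translate([1386, 462, 0]) cube([43, 127, 2136]);
translate([435, 462, 2136]) cube([994, 127, 48]);


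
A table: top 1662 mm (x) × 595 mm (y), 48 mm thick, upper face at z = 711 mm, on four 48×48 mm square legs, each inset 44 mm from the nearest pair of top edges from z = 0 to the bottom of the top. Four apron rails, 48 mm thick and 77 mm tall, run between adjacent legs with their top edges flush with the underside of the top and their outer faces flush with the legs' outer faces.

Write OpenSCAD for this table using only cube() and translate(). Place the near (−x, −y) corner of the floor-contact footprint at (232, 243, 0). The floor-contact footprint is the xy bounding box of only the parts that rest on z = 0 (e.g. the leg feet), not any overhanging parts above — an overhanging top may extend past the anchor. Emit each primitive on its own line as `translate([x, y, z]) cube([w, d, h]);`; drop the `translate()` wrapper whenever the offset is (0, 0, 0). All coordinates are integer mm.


translate([188, 199, 663]) cube([1662, 595, 48]);
translate([232, 243, 0]) cube([48, 48, 663]);
translate([1758, 243, 0]) cube([48, 48, 663]);
translate([232, 702, 0]) cube([48, 48, 663]);
translate([1758, 702, 0]) cube([48, 48, 663]);
translate([280, 243, 586]) cube([1478, 48, 77]);
translate([280, 702, 586]) cube([1478, 48, 77]);
translate([232, 291, 586]) cube([48, 411, 77]);
translate([1758, 291, 586]) cube([48, 411, 77]);


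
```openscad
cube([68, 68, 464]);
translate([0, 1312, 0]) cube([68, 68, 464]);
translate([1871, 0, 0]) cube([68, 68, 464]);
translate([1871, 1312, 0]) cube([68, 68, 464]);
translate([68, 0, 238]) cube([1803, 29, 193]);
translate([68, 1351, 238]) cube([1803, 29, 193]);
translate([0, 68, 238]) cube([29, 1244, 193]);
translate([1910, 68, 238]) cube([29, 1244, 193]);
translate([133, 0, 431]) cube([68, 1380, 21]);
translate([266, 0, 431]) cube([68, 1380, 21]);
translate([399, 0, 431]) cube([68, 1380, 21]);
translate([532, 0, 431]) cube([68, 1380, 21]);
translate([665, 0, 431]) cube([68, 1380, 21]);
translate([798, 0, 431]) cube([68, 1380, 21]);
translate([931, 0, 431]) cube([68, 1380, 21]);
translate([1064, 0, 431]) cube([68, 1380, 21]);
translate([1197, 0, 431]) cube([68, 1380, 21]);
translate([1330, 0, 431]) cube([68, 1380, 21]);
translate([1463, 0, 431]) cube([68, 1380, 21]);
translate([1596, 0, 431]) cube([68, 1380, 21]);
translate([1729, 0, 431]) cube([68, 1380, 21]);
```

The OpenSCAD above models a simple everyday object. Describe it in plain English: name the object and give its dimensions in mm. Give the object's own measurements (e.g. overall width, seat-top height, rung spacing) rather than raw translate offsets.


A bed frame 1939 mm long (x) by 1380 mm wide (y). Four 68×68 mm corner posts, 464 mm tall, at the corners of the footprint. Four rails of 29 mm thickness and 193 mm height run between adjacent posts with their undersides at z = 238 mm, their outer faces flush with the outside of the frame (the two x-running rails run between the posts' inner faces; the two y-running rails run between the posts' inner faces). 13 slats, each 68 mm wide (x) and 21 mm thick, lie across the top of the two x-running rails, running the full 1380 mm width of the frame in y; along x they sit between the end posts with a 65 mm gap after the −x posts and between neighbouring slats, leaving 74 mm before the +x posts.


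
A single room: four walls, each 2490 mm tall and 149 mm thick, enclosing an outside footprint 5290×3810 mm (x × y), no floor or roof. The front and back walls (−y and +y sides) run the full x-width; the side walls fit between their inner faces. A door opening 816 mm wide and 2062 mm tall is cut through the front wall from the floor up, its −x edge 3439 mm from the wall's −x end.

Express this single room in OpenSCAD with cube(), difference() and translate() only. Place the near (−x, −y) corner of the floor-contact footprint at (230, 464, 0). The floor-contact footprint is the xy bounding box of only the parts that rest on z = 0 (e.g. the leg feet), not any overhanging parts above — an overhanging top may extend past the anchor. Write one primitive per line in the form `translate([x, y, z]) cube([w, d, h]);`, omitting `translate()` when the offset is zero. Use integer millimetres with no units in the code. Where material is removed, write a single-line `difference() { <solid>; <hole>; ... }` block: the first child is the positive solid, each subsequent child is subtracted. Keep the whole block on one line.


difference() { translate([230, 464, 0]) cube([5290, 149, 2490]); translate([3669, 464, 0]) cube([816, 149, 2062]); }
translate([230, 4125, 0]) cube([5290, 149, 2490]);
translate([230, 613, 0]) cube([149, 3512, 2490]);
translate([5371, 613, 0]) cube([149, 3512, 2490]);


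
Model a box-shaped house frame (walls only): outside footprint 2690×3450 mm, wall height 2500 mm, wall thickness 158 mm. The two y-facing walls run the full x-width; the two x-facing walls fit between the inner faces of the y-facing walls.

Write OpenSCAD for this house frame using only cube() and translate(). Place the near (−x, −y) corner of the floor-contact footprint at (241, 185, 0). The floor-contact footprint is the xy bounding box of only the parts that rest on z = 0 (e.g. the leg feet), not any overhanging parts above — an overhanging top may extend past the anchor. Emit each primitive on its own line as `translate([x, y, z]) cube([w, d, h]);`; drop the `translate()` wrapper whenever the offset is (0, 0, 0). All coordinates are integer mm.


translate([241, 185, 0]) cube([2690, 158, 2500]);
translate([241, 3477, 0]) cube([2690, 158, 2500]);
translate([241, 343, 0]) cube([158, 3134, 2500]);
translate([2773, 343, 0]) cube([158, 3134, 2500]);


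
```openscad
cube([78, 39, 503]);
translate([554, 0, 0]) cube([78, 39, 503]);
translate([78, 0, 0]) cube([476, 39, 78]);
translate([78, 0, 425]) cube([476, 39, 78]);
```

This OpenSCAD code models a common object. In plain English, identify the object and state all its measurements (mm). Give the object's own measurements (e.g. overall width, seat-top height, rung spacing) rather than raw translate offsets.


A rectangular picture frame lying in the x–z plane (depth along y). The opening is 476 mm wide (x) by 347 mm tall (z), surrounded by a border 78 mm wide on all four sides. The frame is 39 mm deep and is made of two full-height vertical stiles with two horizontal rails fitted between them.


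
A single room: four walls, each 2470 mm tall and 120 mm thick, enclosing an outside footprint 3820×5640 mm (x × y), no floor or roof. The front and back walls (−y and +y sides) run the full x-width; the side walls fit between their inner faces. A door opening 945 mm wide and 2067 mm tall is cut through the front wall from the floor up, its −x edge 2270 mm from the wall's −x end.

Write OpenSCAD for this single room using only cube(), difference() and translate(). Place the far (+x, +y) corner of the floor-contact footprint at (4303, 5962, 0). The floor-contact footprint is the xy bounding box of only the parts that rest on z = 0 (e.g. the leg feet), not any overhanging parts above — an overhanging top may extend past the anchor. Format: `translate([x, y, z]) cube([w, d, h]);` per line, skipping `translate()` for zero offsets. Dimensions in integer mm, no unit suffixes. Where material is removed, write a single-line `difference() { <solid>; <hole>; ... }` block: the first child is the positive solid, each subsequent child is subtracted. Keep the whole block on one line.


difference() { translate([483, 322, 0]) cube([3820, 120, 2470]); translate([2753, 322, 0]) cube([945, 120, 2067]); }
translate([483, 5842, 0]) cube([3820, 120, 2470]);
translate([483, 442, 0]) cube([120, 5400, 2470]);
translate([4183, 442, 0]) cube([120, 5400, 2470]);


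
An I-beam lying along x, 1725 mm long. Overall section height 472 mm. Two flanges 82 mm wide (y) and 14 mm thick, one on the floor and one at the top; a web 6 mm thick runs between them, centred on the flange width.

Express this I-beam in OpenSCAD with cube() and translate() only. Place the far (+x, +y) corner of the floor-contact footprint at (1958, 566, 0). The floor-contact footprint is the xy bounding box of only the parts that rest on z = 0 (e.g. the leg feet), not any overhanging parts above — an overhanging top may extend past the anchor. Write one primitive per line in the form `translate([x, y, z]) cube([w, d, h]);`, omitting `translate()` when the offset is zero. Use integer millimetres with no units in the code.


translate([233, 484, 0]) cube([1725, 82, 14]);
translate([233, 522, 14]) cube([1725, 6, 444]);
translate([233, 484, 458]) cube([1725, 82, 14]);


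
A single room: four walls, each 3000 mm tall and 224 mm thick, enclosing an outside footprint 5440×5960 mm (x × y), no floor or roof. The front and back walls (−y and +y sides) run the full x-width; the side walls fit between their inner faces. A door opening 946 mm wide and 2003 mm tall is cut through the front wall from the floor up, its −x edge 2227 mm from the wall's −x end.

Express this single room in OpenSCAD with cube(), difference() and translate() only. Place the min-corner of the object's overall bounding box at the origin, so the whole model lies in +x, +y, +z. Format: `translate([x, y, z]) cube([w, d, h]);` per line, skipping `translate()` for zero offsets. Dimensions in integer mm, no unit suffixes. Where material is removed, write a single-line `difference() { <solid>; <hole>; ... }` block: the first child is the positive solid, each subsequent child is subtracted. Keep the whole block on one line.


difference() { cube([5440, 224, 3000]); translate([2227, 0, 0]) cube([946, 224, 2003]); }
translate([0, 5736, 0]) cube([5440, 224, 3000]);
translate([0, 224, 0]) cube([224, 5512, 3000]);
translate([5216, 224, 0]) cube([224, 5512, 3000]);


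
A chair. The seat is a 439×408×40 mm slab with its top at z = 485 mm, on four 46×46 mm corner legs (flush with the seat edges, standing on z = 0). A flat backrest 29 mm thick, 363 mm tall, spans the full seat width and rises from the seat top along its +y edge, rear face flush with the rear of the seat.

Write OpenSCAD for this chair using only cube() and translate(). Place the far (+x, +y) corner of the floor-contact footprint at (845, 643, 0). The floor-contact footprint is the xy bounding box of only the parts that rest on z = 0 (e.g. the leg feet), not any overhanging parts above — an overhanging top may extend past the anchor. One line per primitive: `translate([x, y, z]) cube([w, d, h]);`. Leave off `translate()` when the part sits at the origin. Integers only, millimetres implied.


translate([406, 235, 445]) cube([439, 408, 40]);
translate([406, 235, 0]) cube([46, 46, 445]);
translate([799, 235, 0]) cube([46, 46, 445]);
translate([406, 597, 0]) cube([46, 46, 445]);
translate([799, 597, 0]) cube([46, 46, 445]);
translate([406, 614, 485]) cube([439, 29, 363]);


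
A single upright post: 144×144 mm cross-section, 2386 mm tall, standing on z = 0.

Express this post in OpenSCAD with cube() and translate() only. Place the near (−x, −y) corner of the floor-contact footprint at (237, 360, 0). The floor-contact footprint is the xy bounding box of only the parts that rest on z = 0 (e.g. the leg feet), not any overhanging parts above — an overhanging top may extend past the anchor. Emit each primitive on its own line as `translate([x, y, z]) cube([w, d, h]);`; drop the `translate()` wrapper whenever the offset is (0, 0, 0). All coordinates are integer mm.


translate([237, 360, 0]) cube([144, 144, 2386]);


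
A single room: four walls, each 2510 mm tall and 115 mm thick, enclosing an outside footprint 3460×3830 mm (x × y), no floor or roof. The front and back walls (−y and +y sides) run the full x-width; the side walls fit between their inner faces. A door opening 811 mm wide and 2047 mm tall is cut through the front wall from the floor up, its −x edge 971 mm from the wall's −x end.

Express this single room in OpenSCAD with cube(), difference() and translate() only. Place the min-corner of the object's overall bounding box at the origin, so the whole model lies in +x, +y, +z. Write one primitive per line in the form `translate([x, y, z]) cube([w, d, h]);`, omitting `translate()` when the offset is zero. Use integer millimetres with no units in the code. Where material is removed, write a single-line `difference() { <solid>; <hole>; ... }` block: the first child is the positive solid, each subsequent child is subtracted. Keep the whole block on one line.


difference() { cube([3460, 115, 2510]); translate([971, 0, 0]) cube([811, 115, 2047]); }
translate([0, 3715, 0]) cube([3460, 115, 2510]);
translate([0, 115, 0]) cube([115, 3600, 2510]);
translate([3345, 115, 0]) cube([115, 3600, 2510]);


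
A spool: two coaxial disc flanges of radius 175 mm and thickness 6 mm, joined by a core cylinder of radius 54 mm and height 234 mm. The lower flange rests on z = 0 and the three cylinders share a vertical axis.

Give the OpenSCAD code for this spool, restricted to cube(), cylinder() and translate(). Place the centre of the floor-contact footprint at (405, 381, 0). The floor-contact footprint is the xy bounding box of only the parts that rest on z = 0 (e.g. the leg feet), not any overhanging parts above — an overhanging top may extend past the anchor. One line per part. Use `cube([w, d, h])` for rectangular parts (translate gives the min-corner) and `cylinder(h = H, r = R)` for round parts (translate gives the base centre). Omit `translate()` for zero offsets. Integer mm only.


translate([405, 381, 0]) cylinder(h = 6, r = 175);
translate([405, 381, 6]) cylinder(h = 234, r = 54);
translate([405, 381, 240]) cylinder(h = 6, r = 175);


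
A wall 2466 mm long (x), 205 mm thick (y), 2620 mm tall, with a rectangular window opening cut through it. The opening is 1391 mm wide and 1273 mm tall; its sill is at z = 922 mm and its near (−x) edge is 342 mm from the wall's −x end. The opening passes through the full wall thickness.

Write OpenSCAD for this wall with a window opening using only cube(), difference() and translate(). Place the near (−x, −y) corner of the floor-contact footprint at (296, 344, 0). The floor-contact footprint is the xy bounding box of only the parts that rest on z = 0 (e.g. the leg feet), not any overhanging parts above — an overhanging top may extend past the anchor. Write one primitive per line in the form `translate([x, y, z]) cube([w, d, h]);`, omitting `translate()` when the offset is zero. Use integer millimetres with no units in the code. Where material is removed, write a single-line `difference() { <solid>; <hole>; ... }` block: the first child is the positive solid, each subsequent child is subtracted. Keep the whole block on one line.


difference() { translate([296, 344, 0]) cube([2466, 205, 2620]); translate([638, 344, 922]) cube([1391, 205, 1273]); }


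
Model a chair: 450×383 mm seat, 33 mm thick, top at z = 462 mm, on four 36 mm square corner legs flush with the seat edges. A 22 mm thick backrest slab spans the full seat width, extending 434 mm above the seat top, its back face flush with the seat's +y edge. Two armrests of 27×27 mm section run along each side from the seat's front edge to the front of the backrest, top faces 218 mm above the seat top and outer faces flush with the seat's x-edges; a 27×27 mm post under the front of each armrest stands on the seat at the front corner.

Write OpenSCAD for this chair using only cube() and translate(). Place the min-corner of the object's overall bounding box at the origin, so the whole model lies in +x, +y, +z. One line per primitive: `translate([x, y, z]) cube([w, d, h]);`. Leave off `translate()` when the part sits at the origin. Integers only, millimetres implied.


translate([0, 0, 429]) cube([450, 383, 33]);
cube([36, 36, 429]);
translate([414, 0, 0]) cube([36, 36, 429]);
translate([0, 347, 0]) cube([36, 36, 429]);
translate([414, 347, 0]) cube([36, 36, 429]);
translate([0, 361, 462]) cube([450, 22, 434]);
translate([0, 0, 653]) cube([27, 361, 27]);
translate([423, 0, 653]) cube([27, 361, 27]);
translate([0, 0, 462]) cube([27, 27, 191]);
translate([423, 0, 462]) cube([27, 27, 191]);


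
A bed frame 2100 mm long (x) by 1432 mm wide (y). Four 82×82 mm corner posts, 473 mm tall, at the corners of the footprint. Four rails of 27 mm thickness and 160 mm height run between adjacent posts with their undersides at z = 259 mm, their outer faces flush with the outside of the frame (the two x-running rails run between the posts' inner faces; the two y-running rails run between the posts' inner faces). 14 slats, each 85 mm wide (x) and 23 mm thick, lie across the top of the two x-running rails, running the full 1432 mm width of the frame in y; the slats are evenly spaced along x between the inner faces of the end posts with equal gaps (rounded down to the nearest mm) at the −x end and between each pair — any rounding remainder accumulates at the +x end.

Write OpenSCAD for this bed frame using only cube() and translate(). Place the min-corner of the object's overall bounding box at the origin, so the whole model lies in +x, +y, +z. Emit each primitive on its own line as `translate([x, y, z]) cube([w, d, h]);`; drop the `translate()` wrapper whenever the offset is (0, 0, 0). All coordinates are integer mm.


cube([82, 82, 473]);
translate([0, 1350, 0]) cube([82, 82, 473]);
translate([2018, 0, 0]) cube([82, 82, 473]);
translate([2018, 1350, 0]) cube([82, 82, 473]);
translate([82, 0, 259]) cube([1936, 27, 160]);
translate([82, 1405, 259]) cube([1936, 27, 160]);
translate([0, 82, 259]) cube([27, 1268, 160]);
translate([2073, 82, 259]) cube([27, 1268, 160]);
translate([131, 0, 419]) cube([85, 1432, 23]);
translate([265, 0, 419]) cube([85, 1432, 23]);
translate([399, 0, 419]) cube([85, 1432, 23]);
translate([533, 0, 419]) cube([85, 1432, 23]);
translate([667, 0, 419]) cube([85, 1432, 23]);
translate([801, 0, 419]) cube([85, 1432, 23]);
translate([935, 0, 419]) cube([85, 1432, 23]);
translate([1069, 0, 419]) cube([85, 1432, 23]);
translate([1203, 0, 419]) cube([85, 1432, 23]);
translate([1337, 0, 419]) cube([85, 1432, 23]);
translate([1471, 0, 419]) cube([85, 1432, 23]);
translate([1605, 0, 419]) cube([85, 1432, 23]);
translate([1739, 0, 419]) cube([85, 1432, 23]);
translate([1873, 0, 419]) cube([85, 1432, 23]);


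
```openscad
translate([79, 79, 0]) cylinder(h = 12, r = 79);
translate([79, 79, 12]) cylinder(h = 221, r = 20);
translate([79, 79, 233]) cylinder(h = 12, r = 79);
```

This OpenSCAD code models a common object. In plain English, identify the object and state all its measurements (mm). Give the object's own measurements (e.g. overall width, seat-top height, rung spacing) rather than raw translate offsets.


A spool: two coaxial disc flanges of radius 79 mm and thickness 12 mm, joined by a core cylinder of radius 20 mm and height 221 mm. The lower flange rests on z = 0 and the three cylinders share a vertical axis.


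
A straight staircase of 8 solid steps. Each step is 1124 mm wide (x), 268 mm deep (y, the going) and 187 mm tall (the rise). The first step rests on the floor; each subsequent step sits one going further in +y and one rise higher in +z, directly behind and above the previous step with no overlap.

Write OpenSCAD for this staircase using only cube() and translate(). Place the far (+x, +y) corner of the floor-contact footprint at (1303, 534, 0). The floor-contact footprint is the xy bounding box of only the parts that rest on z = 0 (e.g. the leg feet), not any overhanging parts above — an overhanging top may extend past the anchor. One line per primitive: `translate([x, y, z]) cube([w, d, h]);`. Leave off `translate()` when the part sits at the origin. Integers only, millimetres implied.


translate([179, 266, 0]) cube([1124, 268, 187]);
translate([179, 534, 187]) cube([1124, 268, 187]);
translate([179, 802, 374]) cube([1124, 268, 187]);
translate([179, 1070, 561]) cube([1124, 268, 187]);
translate([179, 1338, 748]) cube([1124, 268, 187]);
translate([179, 1606, 935]) cube([1124, 268, 187]);
translate([179, 1874, 1122]) cube([1124, 268, 187]);
translate([179, 2142, 1309]) cube([1124, 268, 187]);


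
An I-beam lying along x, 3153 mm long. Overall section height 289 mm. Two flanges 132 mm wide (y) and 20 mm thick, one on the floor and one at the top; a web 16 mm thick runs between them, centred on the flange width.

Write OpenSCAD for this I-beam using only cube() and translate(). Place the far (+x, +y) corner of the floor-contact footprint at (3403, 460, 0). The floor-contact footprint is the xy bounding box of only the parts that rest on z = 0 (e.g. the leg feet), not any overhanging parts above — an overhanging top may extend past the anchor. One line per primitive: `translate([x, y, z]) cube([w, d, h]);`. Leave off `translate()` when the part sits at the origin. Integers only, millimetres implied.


translate([250, 328, 0]) cube([3153, 132, 20]);
translate([250, 386, 20]) cube([3153, 16, 249]);
translate([250, 328, 269]) cube([3153, 132, 20]);


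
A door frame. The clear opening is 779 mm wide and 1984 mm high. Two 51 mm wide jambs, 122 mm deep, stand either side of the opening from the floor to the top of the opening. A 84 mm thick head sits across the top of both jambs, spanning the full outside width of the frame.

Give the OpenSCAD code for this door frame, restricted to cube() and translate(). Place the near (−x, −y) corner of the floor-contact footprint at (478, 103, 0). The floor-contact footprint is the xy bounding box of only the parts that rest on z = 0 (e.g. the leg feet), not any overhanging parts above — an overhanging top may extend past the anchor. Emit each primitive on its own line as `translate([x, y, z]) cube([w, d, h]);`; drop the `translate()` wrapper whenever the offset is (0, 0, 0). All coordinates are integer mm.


translate([478, 103, 0]) cube([51, 122, 1984]);
translate([1308, 103, 0]) cube([51, 122, 1984]);
translate([478, 103, 1984]) cube([881, 122, 84]);


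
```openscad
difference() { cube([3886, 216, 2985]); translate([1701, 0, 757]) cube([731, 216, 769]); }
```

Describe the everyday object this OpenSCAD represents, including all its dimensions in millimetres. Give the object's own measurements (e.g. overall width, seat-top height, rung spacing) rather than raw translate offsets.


A wall 3886 mm long (x), 216 mm thick (y), 2985 mm tall, with a rectangular window opening cut through it. The opening is 731 mm wide and 769 mm tall; its sill is at z = 757 mm and its near (−x) edge is 1701 mm from the wall's −x end. The opening passes through the full wall thickness.


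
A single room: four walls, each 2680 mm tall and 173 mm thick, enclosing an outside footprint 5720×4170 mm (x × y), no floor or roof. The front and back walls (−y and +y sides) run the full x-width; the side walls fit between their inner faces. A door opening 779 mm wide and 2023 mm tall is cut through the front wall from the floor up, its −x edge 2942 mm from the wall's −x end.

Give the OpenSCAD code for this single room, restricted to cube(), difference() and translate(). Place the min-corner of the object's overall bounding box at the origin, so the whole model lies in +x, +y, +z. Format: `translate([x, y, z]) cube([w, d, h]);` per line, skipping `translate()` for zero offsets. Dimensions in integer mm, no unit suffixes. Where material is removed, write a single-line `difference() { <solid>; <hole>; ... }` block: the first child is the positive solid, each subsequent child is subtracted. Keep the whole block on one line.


difference() { cube([5720, 173, 2680]); translate([2942, 0, 0]) cube([779, 173, 2023]); }
translate([0, 3997, 0]) cube([5720, 173, 2680]);
translate([0, 173, 0]) cube([173, 3824, 2680]);
translate([5547, 173, 0]) cube([173, 3824, 2680]);


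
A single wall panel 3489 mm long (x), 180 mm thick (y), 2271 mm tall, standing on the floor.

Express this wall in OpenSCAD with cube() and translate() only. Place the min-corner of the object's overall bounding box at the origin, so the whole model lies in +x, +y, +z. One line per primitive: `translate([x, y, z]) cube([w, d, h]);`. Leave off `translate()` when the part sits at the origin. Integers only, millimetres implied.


cube([3489, 180, 2271]);


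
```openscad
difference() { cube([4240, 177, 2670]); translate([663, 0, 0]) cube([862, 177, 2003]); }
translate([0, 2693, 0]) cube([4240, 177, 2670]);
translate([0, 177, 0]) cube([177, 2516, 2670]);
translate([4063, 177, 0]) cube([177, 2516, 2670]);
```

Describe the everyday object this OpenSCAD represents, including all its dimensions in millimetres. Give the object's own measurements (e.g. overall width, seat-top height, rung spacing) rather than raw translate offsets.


A single room: four walls, each 2670 mm tall and 177 mm thick, enclosing an outside footprint 4240×2870 mm (x × y), no floor or roof. The front and back walls (−y and +y sides) run the full x-width; the side walls fit between their inner faces. A door opening 862 mm wide and 2003 mm tall is cut through the front wall from the floor up, its −x edge 663 mm from the wall's −x end.


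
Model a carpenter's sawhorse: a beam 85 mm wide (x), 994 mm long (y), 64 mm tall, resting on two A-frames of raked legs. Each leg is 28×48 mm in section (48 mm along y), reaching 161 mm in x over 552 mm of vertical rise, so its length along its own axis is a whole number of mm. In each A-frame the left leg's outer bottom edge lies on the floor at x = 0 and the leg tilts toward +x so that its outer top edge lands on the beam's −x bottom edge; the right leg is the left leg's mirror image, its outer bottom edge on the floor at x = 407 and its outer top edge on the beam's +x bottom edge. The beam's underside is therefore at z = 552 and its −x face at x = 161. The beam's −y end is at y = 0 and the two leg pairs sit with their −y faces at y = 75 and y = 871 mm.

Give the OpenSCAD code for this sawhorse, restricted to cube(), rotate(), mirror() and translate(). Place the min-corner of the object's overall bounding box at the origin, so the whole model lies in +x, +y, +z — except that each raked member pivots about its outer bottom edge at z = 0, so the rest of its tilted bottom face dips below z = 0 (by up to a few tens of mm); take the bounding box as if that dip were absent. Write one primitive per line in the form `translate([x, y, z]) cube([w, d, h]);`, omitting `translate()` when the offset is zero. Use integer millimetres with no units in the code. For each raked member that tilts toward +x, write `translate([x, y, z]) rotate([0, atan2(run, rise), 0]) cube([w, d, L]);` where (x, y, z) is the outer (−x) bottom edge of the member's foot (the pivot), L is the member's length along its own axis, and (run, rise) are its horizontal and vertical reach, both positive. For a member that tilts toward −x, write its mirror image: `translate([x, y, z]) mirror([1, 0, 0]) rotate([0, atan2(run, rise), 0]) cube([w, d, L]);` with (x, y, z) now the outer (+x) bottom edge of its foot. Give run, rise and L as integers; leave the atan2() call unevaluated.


translate([161, 0, 552]) cube([85, 994, 64]);
translate([0, 75, 0]) rotate([0, atan2(161, 552), 0]) cube([28, 48, 575]);
translate([407, 75, 0]) mirror([1, 0, 0]) rotate([0, atan2(161, 552), 0]) cube([28, 48, 575]);
translate([0, 871, 0]) rotate([0, atan2(161, 552), 0]) cube([28, 48, 575]);
translate([407, 871, 0]) mirror([1, 0, 0]) rotate([0, atan2(161, 552), 0]) cube([28, 48, 575]);


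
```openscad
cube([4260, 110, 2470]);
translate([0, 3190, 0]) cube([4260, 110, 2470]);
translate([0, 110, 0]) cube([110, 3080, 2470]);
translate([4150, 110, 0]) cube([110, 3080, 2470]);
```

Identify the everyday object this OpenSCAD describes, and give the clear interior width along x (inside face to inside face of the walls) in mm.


A house (or room) frame. The interior width is 4040 mm.

Four 2470 mm walls enclosing a rectangle with no floor or roof — a room or house frame. Outside width is 4260 mm and wall thickness is 110 mm, so the interior width is 4260 − 2 × 110 = 4040 mm.


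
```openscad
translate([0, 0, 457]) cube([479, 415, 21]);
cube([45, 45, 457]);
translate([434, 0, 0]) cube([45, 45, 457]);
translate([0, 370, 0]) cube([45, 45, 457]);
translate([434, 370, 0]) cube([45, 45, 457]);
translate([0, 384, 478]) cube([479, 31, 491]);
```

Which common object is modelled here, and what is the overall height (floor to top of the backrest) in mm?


A chair. The overall height is 969 mm.

A slab on four corner posts with a tall panel at the back — a chair. The seat slab sits at z = 457 with thickness 21, and the 491 mm backrest starts at the seat top, so the overall height is 457 + 21 + 491 = 969 mm.


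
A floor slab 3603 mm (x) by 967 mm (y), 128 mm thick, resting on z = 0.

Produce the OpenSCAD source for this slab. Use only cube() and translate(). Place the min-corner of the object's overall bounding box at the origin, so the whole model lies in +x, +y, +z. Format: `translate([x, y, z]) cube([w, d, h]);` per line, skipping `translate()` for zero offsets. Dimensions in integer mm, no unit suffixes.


cube([3603, 967, 128]);


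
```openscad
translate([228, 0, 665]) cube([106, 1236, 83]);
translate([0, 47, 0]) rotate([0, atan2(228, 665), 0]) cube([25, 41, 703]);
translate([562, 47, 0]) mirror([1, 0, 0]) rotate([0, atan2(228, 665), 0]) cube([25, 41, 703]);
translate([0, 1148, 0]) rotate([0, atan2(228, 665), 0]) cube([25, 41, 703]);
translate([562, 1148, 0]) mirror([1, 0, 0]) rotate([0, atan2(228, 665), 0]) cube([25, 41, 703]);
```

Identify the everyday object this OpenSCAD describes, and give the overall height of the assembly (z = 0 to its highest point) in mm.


A sawhorse. The overall height is 748 mm.

A beam across two mirrored pairs of raked legs — a sawhorse. The beam's underside is at z = 665 (matching the legs' vertical rise in atan2(228, 665)) and the beam is 83 mm tall, so its top is at 665 + 83 = 748 mm. The raked legs top out at the beam's underside, so that is the highest point.


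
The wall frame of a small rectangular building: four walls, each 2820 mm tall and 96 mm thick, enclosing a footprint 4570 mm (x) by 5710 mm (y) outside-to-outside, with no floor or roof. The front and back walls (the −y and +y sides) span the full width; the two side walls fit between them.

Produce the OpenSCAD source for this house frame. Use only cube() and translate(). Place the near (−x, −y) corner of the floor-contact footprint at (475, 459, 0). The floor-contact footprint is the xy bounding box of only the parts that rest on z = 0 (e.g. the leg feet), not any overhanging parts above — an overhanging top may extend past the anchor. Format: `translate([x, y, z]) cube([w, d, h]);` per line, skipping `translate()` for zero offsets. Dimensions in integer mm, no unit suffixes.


translate([475, 459, 0]) cube([4570, 96, 2820]);
translate([475, 6073, 0]) cube([4570, 96, 2820]);
translate([475, 555, 0]) cube([96, 5518, 2820]);
translate([4949, 555, 0]) cube([96, 5518, 2820]);


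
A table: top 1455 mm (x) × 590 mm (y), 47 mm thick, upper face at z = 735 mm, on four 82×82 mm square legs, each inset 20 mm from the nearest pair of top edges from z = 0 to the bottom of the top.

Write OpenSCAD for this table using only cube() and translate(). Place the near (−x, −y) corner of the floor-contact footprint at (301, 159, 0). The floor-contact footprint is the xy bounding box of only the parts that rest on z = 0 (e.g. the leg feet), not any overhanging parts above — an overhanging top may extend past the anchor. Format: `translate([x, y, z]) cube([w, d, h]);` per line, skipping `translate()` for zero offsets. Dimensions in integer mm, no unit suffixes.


// leg_h = 735 - 47 = 688
translate([281, 139, 688]) cube([1455, 590, 47]);
translate([301, 159, 0]) cube([82, 82, 688]);
translate([1634, 159, 0]) cube([82, 82, 688]);
translate([301, 627, 0]) cube([82, 82, 688]);
translate([1634, 627, 0]) cube([82, 82, 688]);


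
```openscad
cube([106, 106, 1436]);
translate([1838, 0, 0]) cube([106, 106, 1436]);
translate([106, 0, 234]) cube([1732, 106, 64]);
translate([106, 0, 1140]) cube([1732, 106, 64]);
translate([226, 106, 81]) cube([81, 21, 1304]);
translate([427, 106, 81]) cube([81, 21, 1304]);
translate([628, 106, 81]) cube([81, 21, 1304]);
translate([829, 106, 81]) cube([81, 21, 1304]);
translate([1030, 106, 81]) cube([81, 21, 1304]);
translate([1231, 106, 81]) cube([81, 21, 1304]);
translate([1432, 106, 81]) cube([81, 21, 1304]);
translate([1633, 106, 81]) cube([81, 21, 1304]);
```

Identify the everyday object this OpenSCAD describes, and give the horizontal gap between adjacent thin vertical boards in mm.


A fence section. The picket gap is 120 mm.

Two posts, two rails, 8 pickets — a fence section. Span 1732 mm holds 8 pickets of 81 mm with 9 equal gaps: ⌊(1732 − 8·81) / 9⌋ = 120 mm.


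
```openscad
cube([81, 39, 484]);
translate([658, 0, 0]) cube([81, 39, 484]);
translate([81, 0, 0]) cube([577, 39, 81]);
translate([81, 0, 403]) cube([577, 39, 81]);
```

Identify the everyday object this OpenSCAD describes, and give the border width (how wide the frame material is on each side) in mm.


A picture frame. The border width is 81 mm.

Four thin pieces enclosing a rectangular opening — a picture frame. The two full-height stiles are 484 mm tall; the top rail sits at z = 403 and is 81 mm tall, so the border above the opening is 484 − 403 = 81 mm, matching the stile x-width.


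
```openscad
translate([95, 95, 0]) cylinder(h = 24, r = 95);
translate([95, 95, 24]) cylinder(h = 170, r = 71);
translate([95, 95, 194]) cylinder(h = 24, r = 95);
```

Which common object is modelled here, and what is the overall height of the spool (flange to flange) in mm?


A spool. The overall height is 218 mm.

Three coaxial cylinders, large–small–large — a spool. Two 24 mm flanges and a 170 mm core give 24 + 170 + 24 = 218 mm.


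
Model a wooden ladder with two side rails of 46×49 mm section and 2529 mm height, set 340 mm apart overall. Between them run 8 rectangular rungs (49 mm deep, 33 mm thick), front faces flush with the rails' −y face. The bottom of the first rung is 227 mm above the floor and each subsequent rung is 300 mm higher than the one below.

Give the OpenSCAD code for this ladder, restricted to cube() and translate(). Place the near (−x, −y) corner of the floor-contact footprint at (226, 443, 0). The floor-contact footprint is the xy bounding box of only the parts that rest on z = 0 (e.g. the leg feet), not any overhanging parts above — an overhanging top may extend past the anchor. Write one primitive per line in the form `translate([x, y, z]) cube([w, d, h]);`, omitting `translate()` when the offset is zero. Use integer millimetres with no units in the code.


translate([226, 443, 0]) cube([46, 49, 2529]);
translate([520, 443, 0]) cube([46, 49, 2529]);
translate([272, 443, 227]) cube([248, 49, 33]);
translate([272, 443, 527]) cube([248, 49, 33]);
translate([272, 443, 827]) cube([248, 49, 33]);
translate([272, 443, 1127]) cube([248, 49, 33]);
translate([272, 443, 1427]) cube([248, 49, 33]);
translate([272, 443, 1727]) cube([248, 49, 33]);
translate([272, 443, 2027]) cube([248, 49, 33]);
translate([272, 443, 2327]) cube([248, 49, 33]);


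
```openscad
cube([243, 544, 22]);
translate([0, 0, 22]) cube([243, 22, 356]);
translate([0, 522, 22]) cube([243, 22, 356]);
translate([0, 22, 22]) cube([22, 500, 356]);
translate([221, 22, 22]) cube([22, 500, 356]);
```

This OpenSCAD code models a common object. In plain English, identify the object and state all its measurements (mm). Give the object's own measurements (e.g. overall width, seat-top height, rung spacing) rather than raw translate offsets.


An open-topped rectangular box: outside dimensions 243×544×378 mm, with a uniform wall and base thickness of 22 mm. The base is a full 243×544 slab on the floor; four walls sit on top of the base. The front and back walls (the −y and +y sides) span the full width; the two side walls fit between them.


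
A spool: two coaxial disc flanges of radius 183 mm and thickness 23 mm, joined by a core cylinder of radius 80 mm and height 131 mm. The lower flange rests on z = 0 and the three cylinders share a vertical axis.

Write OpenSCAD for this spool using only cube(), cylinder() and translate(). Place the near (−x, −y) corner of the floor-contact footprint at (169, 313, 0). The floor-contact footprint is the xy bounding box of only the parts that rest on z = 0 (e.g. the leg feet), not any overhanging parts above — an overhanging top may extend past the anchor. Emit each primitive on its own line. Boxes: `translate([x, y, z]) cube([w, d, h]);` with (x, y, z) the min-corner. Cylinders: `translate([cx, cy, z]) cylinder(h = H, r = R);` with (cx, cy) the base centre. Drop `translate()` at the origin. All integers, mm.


translate([352, 496, 0]) cylinder(h = 23, r = 183);
translate([352, 496, 23]) cylinder(h = 131, r = 80);
translate([352, 496, 154]) cylinder(h = 23, r = 183);


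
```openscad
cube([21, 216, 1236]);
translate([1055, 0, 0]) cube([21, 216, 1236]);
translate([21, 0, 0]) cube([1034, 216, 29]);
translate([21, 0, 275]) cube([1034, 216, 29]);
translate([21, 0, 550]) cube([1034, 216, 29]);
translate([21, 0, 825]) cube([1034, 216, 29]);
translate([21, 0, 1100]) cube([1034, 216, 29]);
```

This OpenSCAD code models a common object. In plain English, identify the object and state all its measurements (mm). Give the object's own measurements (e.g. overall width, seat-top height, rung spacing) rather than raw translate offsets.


An open bookshelf. Two side panels, each 21 mm thick, 216 mm deep and 1236 mm tall, stand 1076 mm apart (outside-to-outside). Between them sit 5 shelves, each 29 mm thick and 216 mm deep, spanning the full gap between the sides. The bottom shelf rests on the floor (its underside at z = 0) and the clear gap between one shelf's top and the next shelf's underside is 246 mm.


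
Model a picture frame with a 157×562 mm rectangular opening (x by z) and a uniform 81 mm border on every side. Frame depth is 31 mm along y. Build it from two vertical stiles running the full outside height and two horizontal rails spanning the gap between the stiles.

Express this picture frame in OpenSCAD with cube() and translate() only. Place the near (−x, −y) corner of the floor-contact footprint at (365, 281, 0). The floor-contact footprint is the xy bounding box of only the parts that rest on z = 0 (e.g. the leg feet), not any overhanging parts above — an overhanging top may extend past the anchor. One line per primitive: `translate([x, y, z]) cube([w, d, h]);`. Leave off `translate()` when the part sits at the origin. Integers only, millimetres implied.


translate([365, 281, 0]) cube([81, 31, 724]);
translate([603, 281, 0]) cube([81, 31, 724]);
translate([446, 281, 0]) cube([157, 31, 81]);
translate([446, 281, 643]) cube([157, 31, 81]);


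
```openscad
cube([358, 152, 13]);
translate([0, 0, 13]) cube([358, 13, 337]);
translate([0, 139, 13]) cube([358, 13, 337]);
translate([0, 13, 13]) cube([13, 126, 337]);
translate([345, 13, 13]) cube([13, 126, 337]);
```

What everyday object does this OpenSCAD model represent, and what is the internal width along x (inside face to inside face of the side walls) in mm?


An open box. The internal width is 332 mm.

A 358×152 base slab with four walls standing on it — an open box. The base is 358 mm wide and the walls are 13 mm thick, so the internal width is 358 − 2 × 13 = 332 mm.
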